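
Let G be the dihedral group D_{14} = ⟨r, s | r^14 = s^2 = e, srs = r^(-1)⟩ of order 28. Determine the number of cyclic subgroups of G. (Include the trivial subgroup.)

18

Group the elements of G by the cyclic subgroup they generate; each cyclic subgroup of order d accounts for φ(d) elements.
Cyclic subgroups by order — order 1: 1; order 2: 15; order 7: 1; order 14: 1.
Total: 18.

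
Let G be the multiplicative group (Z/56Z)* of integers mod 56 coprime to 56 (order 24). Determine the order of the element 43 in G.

2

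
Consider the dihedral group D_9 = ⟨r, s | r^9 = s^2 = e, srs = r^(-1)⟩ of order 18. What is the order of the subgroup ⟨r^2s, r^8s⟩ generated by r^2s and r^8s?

|⟨r^2s⟩| = 2 and |⟨r^8s⟩| = 2, so |H| is a multiple of lcm(2, 2) = 2 and divides |G| = 18.
Closing under the operation: H = {e, r^3, r^6, r^2s, r^5s, r^8s}, so |H| = 6.

6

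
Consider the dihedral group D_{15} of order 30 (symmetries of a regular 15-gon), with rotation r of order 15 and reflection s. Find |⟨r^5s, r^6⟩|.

10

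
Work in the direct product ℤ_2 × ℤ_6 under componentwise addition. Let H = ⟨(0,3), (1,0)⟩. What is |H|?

4

|⟨(0,3)⟩| = 2 and |⟨(1,0)⟩| = 2, so |H| is a multiple of lcm(2, 2) = 2 and divides |G| = 12.
Closing under the operation: H = {(0,0), (0,3), (1,0), (1,3)}, so |H| = 4.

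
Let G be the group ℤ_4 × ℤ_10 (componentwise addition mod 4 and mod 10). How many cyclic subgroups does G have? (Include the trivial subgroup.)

12

A cyclic subgroup of order d is generated by each of its φ(d) elements of order d, so the cyclic subgroups of order d number (#elements of order d)/φ(d).
Cyclic subgroups by order — order 1: 1; order 2: 3; order 4: 2; order 5: 1; order 10: 3; order 20: 2.
Total: 12.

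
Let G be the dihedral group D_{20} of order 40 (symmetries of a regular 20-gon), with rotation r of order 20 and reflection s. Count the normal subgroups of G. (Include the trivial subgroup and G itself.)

G has 48 subgroups. Checking conjugation-invariance by order — order 1: 1/1 normal; order 2: 1/21 normal; order 4: 1/11 normal; order 5: 1/1 normal; order 8: 0/5 normal; order 10: 1/5 normal; order 20: 3/3 normal; order 40: 1/1 normal.
Total normal subgroups: 9.

9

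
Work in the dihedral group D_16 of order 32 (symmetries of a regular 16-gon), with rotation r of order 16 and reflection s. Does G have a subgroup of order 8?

8 | 32. A subgroup of order 8 is {e, r^2, r^4, r^6, r^8, r^10, r^12, r^14}.

Yes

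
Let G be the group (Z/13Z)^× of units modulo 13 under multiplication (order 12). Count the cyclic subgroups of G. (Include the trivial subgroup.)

A cyclic subgroup of order d is generated by each of its φ(d) elements of order d, so the cyclic subgroups of order d number (#elements of order d)/φ(d).
Cyclic subgroups by order — order 1: 1; order 2: 1; order 3: 1; order 4: 1; order 6: 1; order 12: 1.
Total: 6.

6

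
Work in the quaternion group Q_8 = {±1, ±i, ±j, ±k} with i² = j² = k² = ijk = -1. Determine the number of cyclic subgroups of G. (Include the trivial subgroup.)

A cyclic subgroup of order d is generated by each of its φ(d) elements of order d, so the cyclic subgroups of order d number (#elements of order d)/φ(d).
Cyclic subgroups by order — order 1: 1; order 2: 1; order 4: 3.
Total: 5.

5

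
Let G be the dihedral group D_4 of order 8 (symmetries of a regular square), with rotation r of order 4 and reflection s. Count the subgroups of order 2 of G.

5

|G| = 8 and 2 | 8, so subgroups of order 2 are possible by Lagrange.
The subgroups of order 2 are: {e, r^2}; {e, r^2s}; {e, r^3s}; {e, rs}; … (5 in all).
So G has 5 subgroups of order 2.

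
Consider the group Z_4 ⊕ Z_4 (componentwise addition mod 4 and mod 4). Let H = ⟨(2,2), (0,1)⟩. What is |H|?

|⟨(2,2)⟩| = 2 and |⟨(0,1)⟩| = 4, so |H| is a multiple of lcm(2, 4) = 4 and divides |G| = 16.
Closing under the operation: H = {(0,0), (0,1), (0,2), (0,3), (2,0), (2,1), (2,2), (2,3)}, so |H| = 8.

8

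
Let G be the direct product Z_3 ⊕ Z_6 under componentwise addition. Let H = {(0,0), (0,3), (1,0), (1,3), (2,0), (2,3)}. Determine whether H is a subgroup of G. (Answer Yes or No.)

Yes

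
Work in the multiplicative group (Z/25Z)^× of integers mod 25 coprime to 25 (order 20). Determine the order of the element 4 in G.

10

Compute successive powers of 4 mod 25: 4, 16, 14, 6, 24, 21, 9, 11, …; 4^10 ≡ 1 (mod 25).
So |⟨4⟩| = 10.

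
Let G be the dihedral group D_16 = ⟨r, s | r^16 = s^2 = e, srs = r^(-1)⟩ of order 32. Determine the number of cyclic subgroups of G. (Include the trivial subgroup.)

21

Each element a generates a cyclic subgroup ⟨a⟩; distinct elements may generate the same one (a cyclic group of order d has φ(d) generators).
Cyclic subgroups by order — order 1: 1; order 2: 17; order 4: 1; order 8: 1; order 16: 1.
Total: 21.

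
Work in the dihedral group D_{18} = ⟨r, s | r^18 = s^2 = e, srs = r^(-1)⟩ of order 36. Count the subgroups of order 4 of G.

9

|G| = 36 and 4 | 36, so subgroups of order 4 are possible by Lagrange.
The subgroups of order 4 are: {e, r^9, rs, r^10s}; {e, r^9, r^2s, r^11s}; {e, r^9, r^3s, r^12s}; {e, r^9, r^4s, r^13s}; … (9 in all).
So G has 9 subgroups of order 4.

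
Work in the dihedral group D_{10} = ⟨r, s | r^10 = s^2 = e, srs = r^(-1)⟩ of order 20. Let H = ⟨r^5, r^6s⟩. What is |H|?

4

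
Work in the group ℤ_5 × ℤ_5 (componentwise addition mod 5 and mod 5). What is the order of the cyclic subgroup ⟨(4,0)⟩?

5

The order of (4,0) in Z_5 × Z_5 is lcm(ord(4) in Z_5, ord(0) in Z_5).
ord(4) = 5 and ord(0) = 1, so |⟨(4,0)⟩| = lcm(5, 1) = 5.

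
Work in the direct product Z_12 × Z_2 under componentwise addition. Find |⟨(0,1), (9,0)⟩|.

|⟨(0,1)⟩| = 2 and |⟨(9,0)⟩| = 4, so |H| is a multiple of lcm(2, 4) = 4 and divides |G| = 24.
Closing under the operation: H = {(0,0), (0,1), (3,0), (3,1), (6,0), (6,1), (9,0), (9,1)}, so |H| = 8.

8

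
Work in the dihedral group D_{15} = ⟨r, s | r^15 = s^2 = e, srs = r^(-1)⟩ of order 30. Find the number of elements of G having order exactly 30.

No element of G has order 30 (even though 30 | 30).

0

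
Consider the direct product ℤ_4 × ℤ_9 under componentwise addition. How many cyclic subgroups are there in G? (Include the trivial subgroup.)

A cyclic subgroup of order d is generated by each of its φ(d) elements of order d, so the cyclic subgroups of order d number (#elements of order d)/φ(d).
Cyclic subgroups by order — order 1: 1; order 2: 1; order 3: 1; order 4: 1; order 6: 1; order 9: 1; order 12: 1; order 18: 1; order 36: 1.
Total: 9.

9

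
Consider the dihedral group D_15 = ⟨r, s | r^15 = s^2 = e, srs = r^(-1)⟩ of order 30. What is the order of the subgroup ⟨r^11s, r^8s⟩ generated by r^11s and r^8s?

10

|⟨r^11s⟩| = 2 and |⟨r^8s⟩| = 2, so |H| is a multiple of lcm(2, 2) = 2 and divides |G| = 30.
Closing under the operation: H = {e, r^3, r^6, r^9, r^12, r^2s, r^5s, r^8s, r^11s, r^14s}, so |H| = 10.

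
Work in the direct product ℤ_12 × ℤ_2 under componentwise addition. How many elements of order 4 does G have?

4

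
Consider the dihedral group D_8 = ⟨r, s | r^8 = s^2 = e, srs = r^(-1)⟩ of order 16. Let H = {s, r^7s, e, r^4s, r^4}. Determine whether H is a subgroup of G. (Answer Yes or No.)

|H| = 5 does not divide |G| = 16, so by Lagrange H is not a subgroup.

No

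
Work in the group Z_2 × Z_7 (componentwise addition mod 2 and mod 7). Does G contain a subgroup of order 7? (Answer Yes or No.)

7 | 14. A subgroup of order 7 is {(0,0), (0,1), (0,2), (0,3), (0,4), (0,5), (0,6)}.

Yes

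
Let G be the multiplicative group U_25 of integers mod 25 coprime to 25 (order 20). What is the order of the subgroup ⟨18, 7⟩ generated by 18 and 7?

4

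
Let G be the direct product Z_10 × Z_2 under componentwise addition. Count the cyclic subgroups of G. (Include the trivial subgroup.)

8

Group the elements of G by the cyclic subgroup they generate; each cyclic subgroup of order d accounts for φ(d) elements.
Cyclic subgroups by order — order 1: 1; order 2: 3; order 5: 1; order 10: 3.
Total: 8.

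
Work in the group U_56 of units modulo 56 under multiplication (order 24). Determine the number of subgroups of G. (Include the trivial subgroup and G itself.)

|G| = 24, so by Lagrange every subgroup order divides 24. Divisors: 1, 2, 3, 4, 6, 8, 12, 24.
Subgroups by order — order 1: 1; order 2: 7; order 3: 1; order 4: 7; order 6: 7; order 8: 1; order 12: 7; order 24: 1.
Total: 1 + 7 + 1 + 7 + 7 + 1 + 7 + 1 = 32.

32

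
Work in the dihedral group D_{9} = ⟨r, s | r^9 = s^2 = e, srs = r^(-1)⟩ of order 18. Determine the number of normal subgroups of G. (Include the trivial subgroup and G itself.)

G has 16 subgroups. Checking conjugation-invariance by order — order 1: 1/1 normal; order 2: 0/9 normal; order 3: 1/1 normal; order 6: 0/3 normal; order 9: 1/1 normal; order 18: 1/1 normal.
Total normal subgroups: 4.

4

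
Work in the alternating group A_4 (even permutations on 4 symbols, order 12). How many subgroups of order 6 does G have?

|G| = 12 and 6 | 12, so subgroups of order 6 are possible by Lagrange.
Checking all subgroups of G, none has order 6.
So G has 0 subgroups of order 6.

0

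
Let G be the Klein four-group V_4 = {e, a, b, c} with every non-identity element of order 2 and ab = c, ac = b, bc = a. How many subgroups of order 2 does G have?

|G| = 4 and 2 | 4, so subgroups of order 2 are possible by Lagrange.
The subgroups of order 2 are: {e, a}; {e, b}; {e, c}.
So G has 3 subgroups of order 2.

3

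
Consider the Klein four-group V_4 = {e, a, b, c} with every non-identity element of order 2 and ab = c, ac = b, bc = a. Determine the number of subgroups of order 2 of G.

|G| = 4 and 2 | 4, so subgroups of order 2 are possible by Lagrange.
The subgroups of order 2 are: {e, a}; {e, b}; {e, c}.
So G has 3 subgroups of order 2.

3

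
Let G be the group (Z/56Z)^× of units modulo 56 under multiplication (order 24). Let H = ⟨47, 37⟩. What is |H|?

12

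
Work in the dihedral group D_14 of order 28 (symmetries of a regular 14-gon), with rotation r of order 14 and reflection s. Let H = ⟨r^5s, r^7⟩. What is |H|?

4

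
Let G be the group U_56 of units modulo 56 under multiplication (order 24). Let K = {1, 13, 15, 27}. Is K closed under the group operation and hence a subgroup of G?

Yes

|K| = 4 divides |G| = 24, consistent with Lagrange.
K contains the identity, every element's inverse is in K, and K is closed under ·: it is a subgroup.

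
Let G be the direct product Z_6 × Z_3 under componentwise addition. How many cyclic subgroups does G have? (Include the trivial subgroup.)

Group the elements of G by the cyclic subgroup they generate; each cyclic subgroup of order d accounts for φ(d) elements.
Cyclic subgroups by order — order 1: 1; order 2: 1; order 3: 4; order 6: 4.
Total: 10.

10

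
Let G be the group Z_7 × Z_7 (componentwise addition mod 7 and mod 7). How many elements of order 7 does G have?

48

An element (a,b) has order lcm(ord(a), ord(b)); count pairs with lcm equal to 7.
Enumerating gives 48 such elements.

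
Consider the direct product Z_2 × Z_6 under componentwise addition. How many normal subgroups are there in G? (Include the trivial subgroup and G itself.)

G is abelian, so every subgroup is normal.
G has 10 subgroups in total, hence 10 normal subgroups.

10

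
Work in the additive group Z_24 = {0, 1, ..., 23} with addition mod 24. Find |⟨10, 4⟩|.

12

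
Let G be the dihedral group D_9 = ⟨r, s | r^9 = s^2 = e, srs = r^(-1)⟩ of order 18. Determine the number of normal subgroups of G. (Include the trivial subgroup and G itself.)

G has 16 subgroups. Checking conjugation-invariance by order — order 1: 1/1 normal; order 2: 0/9 normal; order 3: 1/1 normal; order 6: 0/3 normal; order 9: 1/1 normal; order 18: 1/1 normal.
Total normal subgroups: 4.

4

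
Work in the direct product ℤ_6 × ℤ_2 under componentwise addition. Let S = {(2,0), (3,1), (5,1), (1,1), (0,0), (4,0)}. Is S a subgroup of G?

Yes

|S| = 6 divides |G| = 12, consistent with Lagrange.
S contains the identity, every element's inverse is in S, and S is closed under +: it is a subgroup.
In fact S = ⟨(1,1)⟩.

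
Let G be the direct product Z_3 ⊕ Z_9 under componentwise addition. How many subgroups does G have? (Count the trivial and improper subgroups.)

|G| = 27, so by Lagrange every subgroup order divides 27. Divisors: 1, 3, 9, 27.
Subgroups by order — order 1: 1; order 3: 4; order 9: 4; order 27: 1.
Total: 1 + 4 + 4 + 1 = 10.

10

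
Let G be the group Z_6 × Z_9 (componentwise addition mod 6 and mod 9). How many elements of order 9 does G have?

An element (a,b) has order lcm(ord(a), ord(b)); count pairs with lcm equal to 9.
Enumerating gives 18 such elements.

18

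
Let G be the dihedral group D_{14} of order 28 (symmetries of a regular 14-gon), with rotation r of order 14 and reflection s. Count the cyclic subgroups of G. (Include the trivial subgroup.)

18

Group the elements of G by the cyclic subgroup they generate; each cyclic subgroup of order d accounts for φ(d) elements.
Cyclic subgroups by order — order 1: 1; order 2: 15; order 7: 1; order 14: 1.
Total: 18.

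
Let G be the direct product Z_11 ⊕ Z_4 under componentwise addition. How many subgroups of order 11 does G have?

1

|G| = 44 and 11 | 44, so subgroups of order 11 are possible by Lagrange.
The subgroups of order 11 are: {(0,0), (1,0), (2,0), (3,0), (4,0), (5,0), (6,0), (7,0), (8,0), (9,0), (10,0)}.
So G has 1 subgroup of order 11.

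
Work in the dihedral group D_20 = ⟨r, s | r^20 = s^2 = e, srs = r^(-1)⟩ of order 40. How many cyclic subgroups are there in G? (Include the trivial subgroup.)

26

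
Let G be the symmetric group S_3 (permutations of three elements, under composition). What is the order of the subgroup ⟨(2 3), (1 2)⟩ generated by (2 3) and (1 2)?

6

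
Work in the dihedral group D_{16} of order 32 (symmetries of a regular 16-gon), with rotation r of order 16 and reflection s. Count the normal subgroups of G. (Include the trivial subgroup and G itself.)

8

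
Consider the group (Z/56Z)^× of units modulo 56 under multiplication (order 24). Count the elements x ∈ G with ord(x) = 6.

14

Enumerating element orders in G gives 14 elements of order 6.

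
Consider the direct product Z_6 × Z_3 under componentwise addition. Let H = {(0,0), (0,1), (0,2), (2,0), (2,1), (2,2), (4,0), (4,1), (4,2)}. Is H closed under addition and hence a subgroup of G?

|H| = 9 divides |G| = 18, consistent with Lagrange.
H contains the identity, every element's inverse is in H, and H is closed under +: it is a subgroup.

Yes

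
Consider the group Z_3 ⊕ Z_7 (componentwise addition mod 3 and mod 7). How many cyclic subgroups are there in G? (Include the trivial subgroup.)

A cyclic subgroup of order d is generated by each of its φ(d) elements of order d, so the cyclic subgroups of order d number (#elements of order d)/φ(d).
Cyclic subgroups by order — order 1: 1; order 3: 1; order 7: 1; order 21: 1.
Total: 4.

4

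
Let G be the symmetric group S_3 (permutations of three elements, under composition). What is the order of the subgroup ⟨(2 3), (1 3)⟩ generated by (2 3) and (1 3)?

6

|⟨(2 3)⟩| = 2 and |⟨(1 3)⟩| = 2, so |H| is a multiple of lcm(2, 2) = 2 and divides |G| = 6.
Closing {(2 3), (1 3)} under the group operation gives all of G, so |H| = 6.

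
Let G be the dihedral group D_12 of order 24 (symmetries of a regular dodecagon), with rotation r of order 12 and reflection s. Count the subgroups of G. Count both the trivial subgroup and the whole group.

34

|G| = 24, so by Lagrange every subgroup order divides 24. Divisors: 1, 2, 3, 4, 6, 8, 12, 24.
Subgroups by order — order 1: 1; order 2: 13; order 3: 1; order 4: 7; order 6: 5; order 8: 3; order 12: 3; order 24: 1.
Total: 1 + 13 + 1 + 7 + 5 + 3 + 3 + 1 = 34.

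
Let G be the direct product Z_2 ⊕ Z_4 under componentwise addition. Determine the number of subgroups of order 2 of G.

|G| = 8 and 2 | 8, so subgroups of order 2 are possible by Lagrange.
The subgroups of order 2 are: {(0,0), (0,2)}; {(0,0), (1,0)}; {(0,0), (1,2)}.
So G has 3 subgroups of order 2.

3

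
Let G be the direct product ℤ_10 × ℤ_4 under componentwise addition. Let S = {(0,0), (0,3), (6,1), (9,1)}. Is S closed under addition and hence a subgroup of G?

(6,1) ∈ S but its inverse (4,3) ∉ S, so S is not a subgroup.

No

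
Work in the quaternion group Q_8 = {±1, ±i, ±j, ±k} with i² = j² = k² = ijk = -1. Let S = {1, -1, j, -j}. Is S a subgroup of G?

|S| = 4 divides |G| = 8, consistent with Lagrange.
S contains the identity, every element's inverse is in S, and S is closed under ·: it is a subgroup.
In fact S = ⟨j⟩.

Yes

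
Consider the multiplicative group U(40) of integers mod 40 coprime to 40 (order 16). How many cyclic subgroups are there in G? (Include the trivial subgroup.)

Group the elements of G by the cyclic subgroup they generate; each cyclic subgroup of order d accounts for φ(d) elements.
Cyclic subgroups by order — order 1: 1; order 2: 7; order 4: 4.
Total: 12.

12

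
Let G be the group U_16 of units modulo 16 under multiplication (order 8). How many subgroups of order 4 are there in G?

3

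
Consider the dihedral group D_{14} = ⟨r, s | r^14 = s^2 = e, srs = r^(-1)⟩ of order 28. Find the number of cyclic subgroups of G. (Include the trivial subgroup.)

A cyclic subgroup of order d is generated by each of its φ(d) elements of order d, so the cyclic subgroups of order d number (#elements of order d)/φ(d).
Cyclic subgroups by order — order 1: 1; order 2: 15; order 7: 1; order 14: 1.
Total: 18.

18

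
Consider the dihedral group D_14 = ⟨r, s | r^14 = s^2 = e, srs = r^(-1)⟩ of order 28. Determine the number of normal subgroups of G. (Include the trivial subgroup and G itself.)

G has 28 subgroups. Checking conjugation-invariance by order — order 1: 1/1 normal; order 2: 1/15 normal; order 4: 0/7 normal; order 7: 1/1 normal; order 14: 3/3 normal; order 28: 1/1 normal.
Total normal subgroups: 7.

7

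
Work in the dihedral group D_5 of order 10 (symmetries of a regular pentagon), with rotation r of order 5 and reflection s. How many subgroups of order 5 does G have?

1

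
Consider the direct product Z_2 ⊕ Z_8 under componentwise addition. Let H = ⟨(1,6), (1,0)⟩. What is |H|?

8

|⟨(1,6)⟩| = 4 and |⟨(1,0)⟩| = 2, so |H| is a multiple of lcm(4, 2) = 4 and divides |G| = 16.
Closing under the operation: H = {(0,0), (0,2), (0,4), (0,6), (1,0), (1,2), (1,4), (1,6)}, so |H| = 8.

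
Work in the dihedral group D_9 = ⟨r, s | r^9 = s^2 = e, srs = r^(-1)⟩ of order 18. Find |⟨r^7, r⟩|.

|⟨r^7⟩| = 9 and |⟨r⟩| = 9, so |H| is a multiple of lcm(9, 9) = 9 and divides |G| = 18.
Closing under the operation: H = {e, r, r^2, r^3, r^4, r^5, r^6, r^7, r^8}, so |H| = 9.

9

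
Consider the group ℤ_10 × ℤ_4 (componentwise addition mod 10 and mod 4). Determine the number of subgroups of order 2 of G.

3

|G| = 40 and 2 | 40, so subgroups of order 2 are possible by Lagrange.
The subgroups of order 2 are: {(0,0), (0,2)}; {(0,0), (5,0)}; {(0,0), (5,2)}.
So G has 3 subgroups of order 2.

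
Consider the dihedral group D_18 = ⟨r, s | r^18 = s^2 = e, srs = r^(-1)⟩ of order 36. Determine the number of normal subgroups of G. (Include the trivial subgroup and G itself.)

9

G has 45 subgroups. Checking conjugation-invariance by order — order 1: 1/1 normal; order 2: 1/19 normal; order 3: 1/1 normal; order 4: 0/9 normal; order 6: 1/7 normal; order 9: 1/1 normal; order 12: 0/3 normal; order 18: 3/3 normal; order 36: 1/1 normal.
Total normal subgroups: 9.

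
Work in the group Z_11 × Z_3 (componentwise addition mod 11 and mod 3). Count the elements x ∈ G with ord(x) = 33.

20

An element (a,b) has order lcm(ord(a), ord(b)); count pairs with lcm equal to 33.
Enumerating gives 20 such elements.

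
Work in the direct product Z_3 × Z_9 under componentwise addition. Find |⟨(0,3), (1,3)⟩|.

|⟨(0,3)⟩| = 3 and |⟨(1,3)⟩| = 3, so |H| is a multiple of lcm(3, 3) = 3 and divides |G| = 27.
Closing under the operation: H = {(0,0), (0,3), (0,6), (1,0), (1,3), (1,6), (2,0), (2,3), (2,6)}, so |H| = 9.

9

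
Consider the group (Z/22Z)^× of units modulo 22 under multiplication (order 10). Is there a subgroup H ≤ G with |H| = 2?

2 | 10. A subgroup of order 2 is {1, 21}.

Yes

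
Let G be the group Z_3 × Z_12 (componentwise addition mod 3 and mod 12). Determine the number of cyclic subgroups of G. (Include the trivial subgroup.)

15

A cyclic subgroup of order d is generated by each of its φ(d) elements of order d, so the cyclic subgroups of order d number (#elements of order d)/φ(d).
Cyclic subgroups by order — order 1: 1; order 2: 1; order 3: 4; order 4: 1; order 6: 4; order 12: 4.
Total: 15.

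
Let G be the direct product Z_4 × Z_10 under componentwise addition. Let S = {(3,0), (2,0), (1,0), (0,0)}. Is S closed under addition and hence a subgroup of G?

|S| = 4 divides |G| = 40, consistent with Lagrange.
S contains the identity, every element's inverse is in S, and S is closed under +: it is a subgroup.
In fact S = ⟨(1,0)⟩.

Yes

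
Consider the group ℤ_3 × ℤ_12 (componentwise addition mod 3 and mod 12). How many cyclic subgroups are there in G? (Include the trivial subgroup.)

A cyclic subgroup of order d is generated by each of its φ(d) elements of order d, so the cyclic subgroups of order d number (#elements of order d)/φ(d).
Cyclic subgroups by order — order 1: 1; order 2: 1; order 3: 4; order 4: 1; order 6: 4; order 12: 4.
Total: 15.

15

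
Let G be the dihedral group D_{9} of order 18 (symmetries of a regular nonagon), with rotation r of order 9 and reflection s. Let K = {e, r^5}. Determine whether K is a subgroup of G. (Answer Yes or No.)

No

r^5 ∈ K but its inverse r^4 ∉ K, so K is not a subgroup.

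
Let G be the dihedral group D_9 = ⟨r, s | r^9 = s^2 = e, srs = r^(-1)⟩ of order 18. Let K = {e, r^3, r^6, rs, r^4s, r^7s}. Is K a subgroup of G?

Yes

|K| = 6 divides |G| = 18, consistent with Lagrange.
K contains the identity, every element's inverse is in K, and K is closed under ·: it is a subgroup.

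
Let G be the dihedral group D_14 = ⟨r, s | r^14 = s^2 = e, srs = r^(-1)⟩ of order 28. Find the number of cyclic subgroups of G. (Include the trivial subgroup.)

18

Group the elements of G by the cyclic subgroup they generate; each cyclic subgroup of order d accounts for φ(d) elements.
Cyclic subgroups by order — order 1: 1; order 2: 15; order 7: 1; order 14: 1.
Total: 18.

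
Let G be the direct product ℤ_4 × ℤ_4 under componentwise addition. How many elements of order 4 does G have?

12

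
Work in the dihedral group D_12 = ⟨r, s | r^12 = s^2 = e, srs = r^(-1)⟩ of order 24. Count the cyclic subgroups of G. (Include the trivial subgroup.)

18

Each element a generates a cyclic subgroup ⟨a⟩; distinct elements may generate the same one (a cyclic group of order d has φ(d) generators).
Cyclic subgroups by order — order 1: 1; order 2: 13; order 3: 1; order 4: 1; order 6: 1; order 12: 1.
Total: 18.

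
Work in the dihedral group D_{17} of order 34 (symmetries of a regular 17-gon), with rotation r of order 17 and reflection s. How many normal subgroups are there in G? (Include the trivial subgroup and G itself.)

3

G has 20 subgroups. Checking conjugation-invariance by order — order 1: 1/1 normal; order 2: 0/17 normal; order 17: 1/1 normal; order 34: 1/1 normal.
Total normal subgroups: 3.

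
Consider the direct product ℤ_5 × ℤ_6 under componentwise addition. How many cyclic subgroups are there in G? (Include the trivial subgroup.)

8

Group the elements of G by the cyclic subgroup they generate; each cyclic subgroup of order d accounts for φ(d) elements.
Cyclic subgroups by order — order 1: 1; order 2: 1; order 3: 1; order 5: 1; order 6: 1; order 10: 1; order 15: 1; order 30: 1.
Total: 8.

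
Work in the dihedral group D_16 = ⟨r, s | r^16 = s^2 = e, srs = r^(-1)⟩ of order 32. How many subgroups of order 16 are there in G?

3

|G| = 32 and 16 | 32, so subgroups of order 16 are possible by Lagrange.
The subgroups of order 16 are: {e, r, r^2, r^3, r^4, r^5, r^6, r^7, r^8, r^9, r^10, r^11, r^12, r^13, r^14, r^15}; {e, r^2, r^4, r^6, r^8, r^10, r^12, r^14, s, r^2s, r^4s, r^6s, r^8s, r^10s, r^12s, r^14s}; {e, r^2, r^4, r^6, r^8, r^10, r^12, r^14, rs, r^3s, r^5s, r^7s, r^9s, r^11s, r^13s, r^15s}.
So G has 3 subgroups of order 16.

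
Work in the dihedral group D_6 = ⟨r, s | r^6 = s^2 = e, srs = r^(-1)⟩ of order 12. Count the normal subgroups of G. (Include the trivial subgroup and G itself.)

G has 16 subgroups. Checking conjugation-invariance by order — order 1: 1/1 normal; order 2: 1/7 normal; order 3: 1/1 normal; order 4: 0/3 normal; order 6: 3/3 normal; order 12: 1/1 normal.
Total normal subgroups: 7.

7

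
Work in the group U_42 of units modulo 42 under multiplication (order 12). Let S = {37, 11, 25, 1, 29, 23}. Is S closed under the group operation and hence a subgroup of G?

Yes

|S| = 6 divides |G| = 12, consistent with Lagrange.
S contains the identity, every element's inverse is in S, and S is closed under ·: it is a subgroup.
In fact S = ⟨23⟩.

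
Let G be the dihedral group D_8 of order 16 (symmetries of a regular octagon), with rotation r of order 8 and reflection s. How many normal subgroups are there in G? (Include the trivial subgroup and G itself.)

G has 19 subgroups. Checking conjugation-invariance by order — order 1: 1/1 normal; order 2: 1/9 normal; order 4: 1/5 normal; order 8: 3/3 normal; order 16: 1/1 normal.
Total normal subgroups: 7.

7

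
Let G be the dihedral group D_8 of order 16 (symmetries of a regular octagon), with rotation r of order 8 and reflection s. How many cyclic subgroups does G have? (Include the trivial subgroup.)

Each element a generates a cyclic subgroup ⟨a⟩; distinct elements may generate the same one (a cyclic group of order d has φ(d) generators).
Cyclic subgroups by order — order 1: 1; order 2: 9; order 4: 1; order 8: 1.
Total: 12.

12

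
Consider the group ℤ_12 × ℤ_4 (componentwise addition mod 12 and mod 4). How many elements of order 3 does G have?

2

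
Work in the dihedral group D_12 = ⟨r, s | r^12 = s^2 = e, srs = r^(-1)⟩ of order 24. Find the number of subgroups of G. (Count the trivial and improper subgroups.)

|G| = 24, so by Lagrange every subgroup order divides 24. Divisors: 1, 2, 3, 4, 6, 8, 12, 24.
Subgroups by order — order 1: 1; order 2: 13; order 3: 1; order 4: 7; order 6: 5; order 8: 3; order 12: 3; order 24: 1.
Total: 1 + 13 + 1 + 7 + 5 + 3 + 3 + 1 = 34.

34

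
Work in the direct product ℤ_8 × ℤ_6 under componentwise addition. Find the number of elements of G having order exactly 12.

An element (a,b) has order lcm(ord(a), ord(b)); count pairs with lcm equal to 12.
Enumerating gives 8 such elements.

8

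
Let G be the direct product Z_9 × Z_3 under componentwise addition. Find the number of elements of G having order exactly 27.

0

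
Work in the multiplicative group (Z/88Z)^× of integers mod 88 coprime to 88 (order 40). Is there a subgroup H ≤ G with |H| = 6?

No

6 does not divide |G| = 40, so by Lagrange no subgroup of order 6 exists.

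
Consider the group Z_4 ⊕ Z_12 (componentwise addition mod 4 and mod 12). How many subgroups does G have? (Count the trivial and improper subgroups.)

|G| = 48, so by Lagrange every subgroup order divides 48. Divisors: 1, 2, 3, 4, 6, 8, 12, 16, 24, 48.
Subgroups by order — order 1: 1; order 2: 3; order 3: 1; order 4: 7; order 6: 3; order 8: 3; order 12: 7; order 16: 1; order 24: 3; order 48: 1.
Total: 1 + 3 + 1 + 7 + 3 + 3 + 7 + 1 + 3 + 1 = 30.

30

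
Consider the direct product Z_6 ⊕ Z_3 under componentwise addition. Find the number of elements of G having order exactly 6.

8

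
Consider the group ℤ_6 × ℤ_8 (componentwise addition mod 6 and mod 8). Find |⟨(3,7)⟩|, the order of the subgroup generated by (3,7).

The order of (3,7) in Z_6 × Z_8 is lcm(ord(3) in Z_6, ord(7) in Z_8).
ord(3) = 2 and ord(7) = 8, so |⟨(3,7)⟩| = lcm(2, 8) = 8.

8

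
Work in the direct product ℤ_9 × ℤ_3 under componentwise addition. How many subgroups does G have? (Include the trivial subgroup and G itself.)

|G| = 27, so by Lagrange every subgroup order divides 27. Divisors: 1, 3, 9, 27.
Subgroups by order — order 1: 1; order 3: 4; order 9: 4; order 27: 1.
Total: 1 + 4 + 4 + 1 = 10.

10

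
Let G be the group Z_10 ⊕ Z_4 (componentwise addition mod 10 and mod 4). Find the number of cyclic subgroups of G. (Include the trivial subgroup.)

12

A cyclic subgroup of order d is generated by each of its φ(d) elements of order d, so the cyclic subgroups of order d number (#elements of order d)/φ(d).
Cyclic subgroups by order — order 1: 1; order 2: 3; order 4: 2; order 5: 1; order 10: 3; order 20: 2.
Total: 12.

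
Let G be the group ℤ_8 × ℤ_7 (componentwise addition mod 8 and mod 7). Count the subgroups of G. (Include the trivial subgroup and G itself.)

|G| = 56, so by Lagrange every subgroup order divides 56. Divisors: 1, 2, 4, 7, 8, 14, 28, 56.
Subgroups by order — order 1: 1; order 2: 1; order 4: 1; order 7: 1; order 8: 1; order 14: 1; order 28: 1; order 56: 1.
Total: 1 + 1 + 1 + 1 + 1 + 1 + 1 + 1 = 8.

8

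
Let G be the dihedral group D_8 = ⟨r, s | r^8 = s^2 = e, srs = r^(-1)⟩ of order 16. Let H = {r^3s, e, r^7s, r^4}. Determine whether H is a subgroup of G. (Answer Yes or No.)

|H| = 4 divides |G| = 16, consistent with Lagrange.
H contains the identity, every element's inverse is in H, and H is closed under ·: it is a subgroup.

Yes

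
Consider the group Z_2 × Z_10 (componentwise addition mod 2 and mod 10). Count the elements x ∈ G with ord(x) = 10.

An element (a,b) has order lcm(ord(a), ord(b)); count pairs with lcm equal to 10.
Enumerating gives 12 such elements.

12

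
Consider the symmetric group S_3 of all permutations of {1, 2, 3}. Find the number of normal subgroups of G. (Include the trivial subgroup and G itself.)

G has 6 subgroups. Checking conjugation-invariance by order — order 1: 1/1 normal; order 2: 0/3 normal; order 3: 1/1 normal; order 6: 1/1 normal.
Total normal subgroups: 3.

3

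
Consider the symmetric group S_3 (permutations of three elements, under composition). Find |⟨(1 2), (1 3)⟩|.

|⟨(1 2)⟩| = 2 and |⟨(1 3)⟩| = 2, so |H| is a multiple of lcm(2, 2) = 2 and divides |G| = 6.
Closing {(1 2), (1 3)} under the group operation gives all of G, so |H| = 6.

6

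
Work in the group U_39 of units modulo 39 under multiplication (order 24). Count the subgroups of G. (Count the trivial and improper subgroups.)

|G| = 24, so by Lagrange every subgroup order divides 24. Divisors: 1, 2, 3, 4, 6, 8, 12, 24.
Subgroups by order — order 1: 1; order 2: 3; order 3: 1; order 4: 3; order 6: 3; order 8: 1; order 12: 3; order 24: 1.
Total: 1 + 3 + 1 + 3 + 3 + 1 + 3 + 1 = 16.

16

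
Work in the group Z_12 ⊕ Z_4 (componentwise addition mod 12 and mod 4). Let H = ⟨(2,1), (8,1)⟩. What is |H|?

|⟨(2,1)⟩| = 12 and |⟨(8,1)⟩| = 12, so |H| is a multiple of lcm(12, 12) = 12 and divides |G| = 48.
Closing under the operation: H = {(0,0), (0,1), (0,2), (0,3), (2,0), (2,1), (2,2), (2,3), (4,0), (4,1), (4,2), (4,3), (6,0), (6,1), (6,2), (6,3), (8,0), (8,1), (8,2), (8,3), (10,0), (10,1), (10,2), (10,3)}, so |H| = 24.

24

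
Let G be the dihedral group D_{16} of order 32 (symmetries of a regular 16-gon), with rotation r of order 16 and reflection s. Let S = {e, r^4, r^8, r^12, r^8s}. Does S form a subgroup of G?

|S| = 5 does not divide |G| = 32, so by Lagrange S is not a subgroup.

No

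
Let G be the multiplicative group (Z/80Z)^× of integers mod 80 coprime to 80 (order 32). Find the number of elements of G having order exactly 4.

24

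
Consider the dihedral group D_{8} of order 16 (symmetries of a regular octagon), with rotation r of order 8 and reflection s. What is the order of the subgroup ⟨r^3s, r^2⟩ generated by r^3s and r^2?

8

|⟨r^3s⟩| = 2 and |⟨r^2⟩| = 4, so |H| is a multiple of lcm(2, 4) = 4 and divides |G| = 16.
Closing under the operation: H = {e, r^2, r^4, r^6, rs, r^3s, r^5s, r^7s}, so |H| = 8.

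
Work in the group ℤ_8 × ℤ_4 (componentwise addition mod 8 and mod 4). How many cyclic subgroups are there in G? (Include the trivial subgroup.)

A cyclic subgroup of order d is generated by each of its φ(d) elements of order d, so the cyclic subgroups of order d number (#elements of order d)/φ(d).
Cyclic subgroups by order — order 1: 1; order 2: 3; order 4: 6; order 8: 4.
Total: 14.

14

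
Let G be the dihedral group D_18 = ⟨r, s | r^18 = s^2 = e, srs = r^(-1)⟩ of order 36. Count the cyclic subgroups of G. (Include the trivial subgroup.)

24

A cyclic subgroup of order d is generated by each of its φ(d) elements of order d, so the cyclic subgroups of order d number (#elements of order d)/φ(d).
Cyclic subgroups by order — order 1: 1; order 2: 19; order 3: 1; order 6: 1; order 9: 1; order 18: 1.
Total: 24.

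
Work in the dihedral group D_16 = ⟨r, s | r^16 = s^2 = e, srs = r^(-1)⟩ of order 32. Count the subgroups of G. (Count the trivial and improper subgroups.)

36

|G| = 32, so by Lagrange every subgroup order divides 32. Divisors: 1, 2, 4, 8, 16, 32.
Subgroups by order — order 1: 1; order 2: 17; order 4: 9; order 8: 5; order 16: 3; order 32: 1.
Total: 1 + 17 + 9 + 5 + 3 + 1 = 36.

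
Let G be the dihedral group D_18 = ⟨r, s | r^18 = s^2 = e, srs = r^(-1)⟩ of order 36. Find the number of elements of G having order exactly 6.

The elements of order 6 are: r^3, r^15.
That's 2.

2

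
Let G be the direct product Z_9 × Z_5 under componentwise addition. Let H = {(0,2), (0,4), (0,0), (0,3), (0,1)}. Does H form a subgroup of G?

|H| = 5 divides |G| = 45, consistent with Lagrange.
H contains the identity, every element's inverse is in H, and H is closed under +: it is a subgroup.
In fact H = ⟨(0,1)⟩.

Yes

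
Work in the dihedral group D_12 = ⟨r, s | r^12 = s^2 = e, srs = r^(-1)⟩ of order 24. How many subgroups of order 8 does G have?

3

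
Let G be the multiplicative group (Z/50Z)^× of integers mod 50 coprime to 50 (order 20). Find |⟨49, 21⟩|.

10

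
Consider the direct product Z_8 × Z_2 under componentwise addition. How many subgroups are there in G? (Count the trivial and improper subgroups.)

11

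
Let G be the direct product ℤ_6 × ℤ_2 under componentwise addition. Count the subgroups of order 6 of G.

|G| = 12 and 6 | 12, so subgroups of order 6 are possible by Lagrange.
The subgroups of order 6 are: {(0,0), (0,1), (2,0), (2,1), (4,0), (4,1)}; {(0,0), (1,0), (2,0), (3,0), (4,0), (5,0)}; {(0,0), (1,1), (2,0), (3,1), (4,0), (5,1)}.
So G has 3 subgroups of order 6.

3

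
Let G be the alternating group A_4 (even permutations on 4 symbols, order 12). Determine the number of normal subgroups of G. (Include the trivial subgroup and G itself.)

3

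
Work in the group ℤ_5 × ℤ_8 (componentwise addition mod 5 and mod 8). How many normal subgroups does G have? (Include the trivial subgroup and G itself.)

8

G is abelian, so every subgroup is normal.
G has 8 subgroups in total, hence 8 normal subgroups.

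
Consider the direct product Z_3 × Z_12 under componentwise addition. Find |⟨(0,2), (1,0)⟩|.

18

|⟨(0,2)⟩| = 6 and |⟨(1,0)⟩| = 3, so |H| is a multiple of lcm(6, 3) = 6 and divides |G| = 36.
Closing under the operation: H = {(0,0), (0,2), (0,4), (0,6), (0,8), (0,10), (1,0), (1,2), (1,4), (1,6), (1,8), (1,10), (2,0), (2,2), (2,4), (2,6), (2,8), (2,10)}, so |H| = 18.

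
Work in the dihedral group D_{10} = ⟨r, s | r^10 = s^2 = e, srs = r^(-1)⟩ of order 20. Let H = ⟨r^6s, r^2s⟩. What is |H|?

|⟨r^6s⟩| = 2 and |⟨r^2s⟩| = 2, so |H| is a multiple of lcm(2, 2) = 2 and divides |G| = 20.
Closing under the operation: H = {e, r^2, r^4, r^6, r^8, s, r^2s, r^4s, r^6s, r^8s}, so |H| = 10.

10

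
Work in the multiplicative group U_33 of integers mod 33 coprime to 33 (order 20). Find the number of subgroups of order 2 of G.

|G| = 20 and 2 | 20, so subgroups of order 2 are possible by Lagrange.
The subgroups of order 2 are: {1, 10}; {1, 23}; {1, 32}.
So G has 3 subgroups of order 2.

3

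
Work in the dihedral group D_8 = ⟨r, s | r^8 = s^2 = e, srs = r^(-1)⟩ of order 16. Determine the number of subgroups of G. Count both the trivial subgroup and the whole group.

19

|G| = 16, so by Lagrange every subgroup order divides 16. Divisors: 1, 2, 4, 8, 16.
Subgroups by order — order 1: 1; order 2: 9; order 4: 5; order 8: 3; order 16: 1.
Total: 1 + 9 + 5 + 3 + 1 = 19.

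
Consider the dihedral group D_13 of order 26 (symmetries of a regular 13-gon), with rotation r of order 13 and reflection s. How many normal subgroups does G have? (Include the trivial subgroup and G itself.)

3

G has 16 subgroups. Checking conjugation-invariance by order — order 1: 1/1 normal; order 2: 0/13 normal; order 13: 1/1 normal; order 26: 1/1 normal.
Total normal subgroups: 3.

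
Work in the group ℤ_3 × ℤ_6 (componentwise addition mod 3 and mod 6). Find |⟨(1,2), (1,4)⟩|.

9

|⟨(1,2)⟩| = 3 and |⟨(1,4)⟩| = 3, so |H| is a multiple of lcm(3, 3) = 3 and divides |G| = 18.
Closing under the operation: H = {(0,0), (0,2), (0,4), (1,0), (1,2), (1,4), (2,0), (2,2), (2,4)}, so |H| = 9.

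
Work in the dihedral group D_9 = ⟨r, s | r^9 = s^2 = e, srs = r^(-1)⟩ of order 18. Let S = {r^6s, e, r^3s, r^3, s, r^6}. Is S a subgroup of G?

Yes

|S| = 6 divides |G| = 18, consistent with Lagrange.
S contains the identity, every element's inverse is in S, and S is closed under ·: it is a subgroup.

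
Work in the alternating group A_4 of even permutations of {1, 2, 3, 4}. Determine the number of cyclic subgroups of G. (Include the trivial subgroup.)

Each element a generates a cyclic subgroup ⟨a⟩; distinct elements may generate the same one (a cyclic group of order d has φ(d) generators).
Cyclic subgroups by order — order 1: 1; order 2: 3; order 3: 4.
Total: 8.

8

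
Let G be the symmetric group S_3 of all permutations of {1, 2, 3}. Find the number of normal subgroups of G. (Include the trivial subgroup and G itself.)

G has 6 subgroups. Checking conjugation-invariance by order — order 1: 1/1 normal; order 2: 0/3 normal; order 3: 1/1 normal; order 6: 1/1 normal.
Total normal subgroups: 3.

3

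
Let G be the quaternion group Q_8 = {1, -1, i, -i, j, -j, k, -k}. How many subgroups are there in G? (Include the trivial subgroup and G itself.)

|G| = 8, so by Lagrange every subgroup order divides 8. Divisors: 1, 2, 4, 8.
Subgroups by order — order 1: 1; order 2: 1; order 4: 3; order 8: 1.
Total: 1 + 1 + 3 + 1 = 6.

6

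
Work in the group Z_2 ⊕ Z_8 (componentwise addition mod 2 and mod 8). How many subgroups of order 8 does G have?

|G| = 16 and 8 | 16, so subgroups of order 8 are possible by Lagrange.
The subgroups of order 8 are: {(0,0), (0,1), (0,2), (0,3), (0,4), (0,5), (0,6), (0,7)}; {(0,0), (0,2), (0,4), (0,6), (1,0), (1,2), (1,4), (1,6)}; {(0,0), (0,2), (0,4), (0,6), (1,1), (1,3), (1,5), (1,7)}.
So G has 3 subgroups of order 8.

3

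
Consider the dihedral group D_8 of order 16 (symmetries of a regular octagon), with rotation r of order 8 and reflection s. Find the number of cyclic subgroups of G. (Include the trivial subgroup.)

12

Each element a generates a cyclic subgroup ⟨a⟩; distinct elements may generate the same one (a cyclic group of order d has φ(d) generators).
Cyclic subgroups by order — order 1: 1; order 2: 9; order 4: 1; order 8: 1.
Total: 12.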